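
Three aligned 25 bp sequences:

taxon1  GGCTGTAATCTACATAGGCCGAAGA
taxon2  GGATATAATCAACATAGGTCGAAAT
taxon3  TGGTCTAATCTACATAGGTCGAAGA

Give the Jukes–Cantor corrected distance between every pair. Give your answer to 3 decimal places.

d(taxon1,taxon2) = 0.289, d(taxon1,taxon3) = 0.180, d(taxon2,taxon3) = 0.289

taxon1–taxon2: 6/25 sites differ → p = 0.24, d = −0.75 ln(1 − 0.32) = 0.289247 ≈ 0.289.
taxon1–taxon3: 4/25 sites differ → p = 0.16, d = −0.75 ln(1 − 0.213333) = 0.179963 ≈ 0.180.
taxon2–taxon3: 6/25 sites differ → p = 0.24, d = −0.75 ln(1 − 0.32) = 0.289247 ≈ 0.289.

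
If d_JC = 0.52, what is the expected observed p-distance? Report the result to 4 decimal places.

p = (3/4)(1 − e^(−4d/3)) = 0.75 × (1 − e^(-0.693333)) = 0.75 × (1 − 0.499907) = 0.375070.

0.3751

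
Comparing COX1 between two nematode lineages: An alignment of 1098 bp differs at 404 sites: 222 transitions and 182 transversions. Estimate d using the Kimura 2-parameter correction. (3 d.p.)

P = 222/1098 ≈ 0.202186 and Q = 182/1098 ≈ 0.165756.
Under the Kimura two-parameter model, d = −½ ln(1 − 2P − Q) − ¼ ln(1 − 2Q).
1 − 2P − Q = 0.429872, giving −½ ln(0.429872) = 0.422134.
1 − 2Q = 0.668488, giving −¼ ln(0.668488) = 0.100684.
d = 0.422134 + 0.100684 = 0.522818.

0.523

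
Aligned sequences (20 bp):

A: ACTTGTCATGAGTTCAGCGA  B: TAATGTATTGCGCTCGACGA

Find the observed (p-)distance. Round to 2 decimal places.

0.45

The sequences differ at 9 of 20 positions (sites 1, 2, 3, 7, 8, 11, 13, 16, 17).
p = 9/20 = 0.45.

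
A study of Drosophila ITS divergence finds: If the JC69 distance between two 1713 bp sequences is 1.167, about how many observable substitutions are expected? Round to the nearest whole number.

1014

Invert JC69: p = (3/4)(1 − e^(−4d/3)) = 0.75 × (1 − e^(-1.556)) = 0.75 × (1 − 0.210978) = 0.591767.
Expected differing sites = pL ≈ 0.591767 × 1713 = 1013.696871 ≈ 1014.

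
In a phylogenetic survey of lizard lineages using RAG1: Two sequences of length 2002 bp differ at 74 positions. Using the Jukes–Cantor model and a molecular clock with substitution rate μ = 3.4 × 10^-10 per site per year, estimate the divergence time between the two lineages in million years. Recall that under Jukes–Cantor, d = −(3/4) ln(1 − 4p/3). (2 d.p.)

p = 74/2002 ≈ 0.036963.
d = −(3/4) ln(1 − 4p/3) = −0.75 ln(1 − 0.049284) = −0.75 ln(0.950716)
  = −0.75 × (-0.050540) = 0.037905 substitutions/site.
Under a molecular clock d = 2μt, so t = d/(2μ) = 0.037905 / (2 × 3.4 × 10^-10) = 55.74 million years.

55.74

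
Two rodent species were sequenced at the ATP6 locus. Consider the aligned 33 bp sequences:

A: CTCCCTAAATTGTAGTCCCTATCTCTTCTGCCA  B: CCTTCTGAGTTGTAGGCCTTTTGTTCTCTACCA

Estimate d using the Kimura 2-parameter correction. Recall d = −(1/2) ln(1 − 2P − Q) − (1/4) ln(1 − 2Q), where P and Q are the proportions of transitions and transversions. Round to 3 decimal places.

0.556

Of 33 sites, 9 differences are transitions and 3 are transversions, so P = 9/33 ≈ 0.272727 and Q = 3/33 ≈ 0.090909.
Under the Kimura two-parameter model, d = −½ ln(1 − 2P − Q) − ¼ ln(1 − 2Q).
1 − 2P − Q = 0.363637, giving −½ ln(0.363637) = 0.505800.
1 − 2Q = 0.818182, giving −¼ ln(0.818182) = 0.050168.
d = 0.505800 + 0.050168 = 0.555968.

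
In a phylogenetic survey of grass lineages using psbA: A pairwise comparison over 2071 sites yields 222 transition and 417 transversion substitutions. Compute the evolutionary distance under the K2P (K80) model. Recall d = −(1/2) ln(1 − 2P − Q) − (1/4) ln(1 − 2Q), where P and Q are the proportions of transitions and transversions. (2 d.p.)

P = 222/2071 ≈ 0.107195 and Q = 417/2071 ≈ 0.201352.
Under the Kimura two-parameter model, d = −½ ln(1 − 2P − Q) − ¼ ln(1 − 2Q).
1 − 2P − Q = 0.584258, giving −½ ln(0.584258) = 0.268706.
1 − 2Q = 0.597296, giving −¼ ln(0.597296) = 0.128836.
d = 0.268706 + 0.128836 = 0.397542.

0.40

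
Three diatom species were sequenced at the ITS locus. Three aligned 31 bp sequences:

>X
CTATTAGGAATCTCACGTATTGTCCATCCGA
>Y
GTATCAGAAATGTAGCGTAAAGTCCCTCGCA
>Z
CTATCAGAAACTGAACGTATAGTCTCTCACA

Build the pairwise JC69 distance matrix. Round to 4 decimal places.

X–Y: 11/31 sites differ → p ≈ 0.354839, d = −0.75 ln(1 − 0.473119) = 0.480585 ≈ 0.4806.
X–Z: 11/31 sites differ → p ≈ 0.354839, d = −0.75 ln(1 − 0.473119) = 0.480585 ≈ 0.4806.
Y–Z: 8/31 sites differ → p ≈ 0.258065, d = −0.75 ln(1 − 0.344087) = 0.316295 ≈ 0.3163.

d(X,Y) = 0.4806, d(X,Z) = 0.4806, d(Y,Z) = 0.3163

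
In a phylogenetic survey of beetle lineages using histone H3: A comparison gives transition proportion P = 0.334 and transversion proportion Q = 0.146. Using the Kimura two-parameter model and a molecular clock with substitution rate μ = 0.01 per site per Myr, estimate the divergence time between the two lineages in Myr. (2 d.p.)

46.37

Under the Kimura two-parameter model, d = −½ ln(1 − 2P − Q) − ¼ ln(1 − 2Q).
1 − 2P − Q = 0.186, giving −½ ln(0.186) = 0.841004.
1 − 2Q = 0.708, giving −¼ ln(0.708) = 0.086328.
d = 0.841004 + 0.086328 = 0.927332.
Under a molecular clock d = 2μt, so t = d/(2μ) = 0.927332 / (2 × 0.01) = 46.37 Myr.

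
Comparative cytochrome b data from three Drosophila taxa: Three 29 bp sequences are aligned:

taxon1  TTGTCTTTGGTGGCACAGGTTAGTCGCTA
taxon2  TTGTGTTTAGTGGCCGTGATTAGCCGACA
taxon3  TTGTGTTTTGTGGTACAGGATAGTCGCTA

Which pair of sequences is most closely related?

taxon1 and taxon3

taxon1–taxon2: 9/29 differ, p = 0.310, d = 0.401.
taxon1–taxon3: 4/29 differ, p = 0.138, d = 0.152.
taxon2–taxon3: 10/29 differ, p = 0.345, d = 0.462.
The smallest distance is between taxon1 and taxon3.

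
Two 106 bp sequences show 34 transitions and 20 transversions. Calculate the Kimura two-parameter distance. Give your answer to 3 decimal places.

P = 34/106 ≈ 0.320755 and Q = 20/106 ≈ 0.188679.
Under the Kimura two-parameter model, d = −½ ln(1 − 2P − Q) − ¼ ln(1 − 2Q).
1 − 2P − Q = 0.169811, giving −½ ln(0.169811) = 0.886535.
1 − 2Q = 0.622642, giving −¼ ln(0.622642) = 0.118446.
d = 0.886535 + 0.118446 = 1.004981.

1.005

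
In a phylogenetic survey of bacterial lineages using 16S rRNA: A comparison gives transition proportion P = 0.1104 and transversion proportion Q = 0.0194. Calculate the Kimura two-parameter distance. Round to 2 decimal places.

0.15

Under the Kimura two-parameter model, d = −½ ln(1 − 2P − Q) − ¼ ln(1 − 2Q).
1 − 2P − Q = 0.7598, giving −½ ln(0.7598) = 0.137350.
1 − 2Q = 0.9612, giving −¼ ln(0.9612) = 0.009893.
d = 0.137350 + 0.009893 = 0.147243.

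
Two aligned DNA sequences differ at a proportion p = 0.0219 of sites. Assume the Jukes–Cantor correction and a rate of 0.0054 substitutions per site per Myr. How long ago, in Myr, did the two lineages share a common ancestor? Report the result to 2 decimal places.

2.06

d = −(3/4) ln(1 − 4p/3) = −0.75 ln(1 − 0.0292) = −0.75 ln(0.9708)
  = −0.75 × (-0.029635) = 0.022226 substitutions/site.
Under a molecular clock d = 2μt, so t = d/(2μ) = 0.022226 / (2 × 0.0054) = 2.06 Myr.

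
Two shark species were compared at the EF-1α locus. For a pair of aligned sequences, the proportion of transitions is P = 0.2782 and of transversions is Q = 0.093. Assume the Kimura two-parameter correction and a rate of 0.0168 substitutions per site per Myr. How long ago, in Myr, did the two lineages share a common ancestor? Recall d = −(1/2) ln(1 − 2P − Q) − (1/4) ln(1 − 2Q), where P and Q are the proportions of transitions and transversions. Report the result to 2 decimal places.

Under the Kimura two-parameter model, d = −½ ln(1 − 2P − Q) − ¼ ln(1 − 2Q).
1 − 2P − Q = 0.3506, giving −½ ln(0.3506) = 0.524055.
1 − 2Q = 0.814, giving −¼ ln(0.814) = 0.051449.
d = 0.524055 + 0.051449 = 0.575504.
Under a molecular clock d = 2μt, so t = d/(2μ) = 0.575504 / (2 × 0.0168) = 17.13 Myr.

17.13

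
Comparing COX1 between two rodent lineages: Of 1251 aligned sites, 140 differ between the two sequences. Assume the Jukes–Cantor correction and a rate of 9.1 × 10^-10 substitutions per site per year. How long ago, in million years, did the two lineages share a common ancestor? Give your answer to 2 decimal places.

p = 140/1251 ≈ 0.11191.
d = −(3/4) ln(1 − 4p/3) = −0.75 ln(1 − 0.149213) = −0.75 ln(0.850787)
  = −0.75 × (-0.161593) = 0.121195 substitutions/site.
Under a molecular clock d = 2μt, so t = d/(2μ) = 0.121195 / (2 × 9.1 × 10^-10) = 66.59 million years.

66.59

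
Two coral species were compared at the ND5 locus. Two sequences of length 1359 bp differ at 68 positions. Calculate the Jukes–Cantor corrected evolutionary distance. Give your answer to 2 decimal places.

0.05

p = 68/1359 ≈ 0.050037.
d = −(3/4) ln(1 − 4p/3) = −0.75 ln(1 − 0.066716) = −0.75 ln(0.933284)
  = −0.75 × (-0.069046) = 0.051785 substitutions/site.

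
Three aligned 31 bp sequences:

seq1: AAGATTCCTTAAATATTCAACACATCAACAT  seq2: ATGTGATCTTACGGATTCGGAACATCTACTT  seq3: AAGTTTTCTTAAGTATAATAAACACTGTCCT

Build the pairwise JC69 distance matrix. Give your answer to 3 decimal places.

d(seq1,seq2) = 0.614, d(seq1,seq3) = 0.544, d(seq2,seq3) = 0.691

seq1–seq2: 13/31 sites differ → p ≈ 0.419355, d = −0.75 ln(1 − 0.55914) = 0.614271 ≈ 0.614.
seq1–seq3: 12/31 sites differ → p ≈ 0.387097, d = −0.75 ln(1 − 0.516129) = 0.544453 ≈ 0.544.
seq2–seq3: 14/31 sites differ → p ≈ 0.451613, d = −0.75 ln(1 − 0.602151) = 0.691262 ≈ 0.691.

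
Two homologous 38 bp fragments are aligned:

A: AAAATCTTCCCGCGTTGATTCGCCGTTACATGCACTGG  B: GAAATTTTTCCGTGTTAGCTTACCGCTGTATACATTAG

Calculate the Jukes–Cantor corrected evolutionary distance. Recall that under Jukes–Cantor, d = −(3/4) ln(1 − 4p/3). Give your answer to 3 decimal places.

0.560

The sequences differ at 15 of 38 sites, so p = 15/38 ≈ 0.394737.
d = −(3/4) ln(1 − 4p/3) = −0.75 ln(1 − 0.526316) = −0.75 ln(0.473684)
  = −0.75 × (-0.747215) = 0.560411 substitutions/site.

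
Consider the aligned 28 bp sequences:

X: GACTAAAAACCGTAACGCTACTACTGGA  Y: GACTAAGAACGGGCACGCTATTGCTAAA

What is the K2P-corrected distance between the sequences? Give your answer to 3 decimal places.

0.372

Of 28 sites, 5 differences are transitions and 3 are transversions, so P = 5/28 ≈ 0.178571 and Q = 3/28 ≈ 0.107143.
Under the Kimura two-parameter model, d = −½ ln(1 − 2P − Q) − ¼ ln(1 − 2Q).
1 − 2P − Q = 0.535715, giving −½ ln(0.535715) = 0.312076.
1 − 2Q = 0.785714, giving −¼ ln(0.785714) = 0.060291.
d = 0.312076 + 0.060291 = 0.372367.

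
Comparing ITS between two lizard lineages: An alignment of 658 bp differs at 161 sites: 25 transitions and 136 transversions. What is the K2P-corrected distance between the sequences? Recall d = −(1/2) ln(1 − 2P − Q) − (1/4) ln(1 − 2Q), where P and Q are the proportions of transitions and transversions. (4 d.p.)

0.2995

P = 25/658 ≈ 0.037994 and Q = 136/658 ≈ 0.206687.
Under the Kimura two-parameter model, d = −½ ln(1 − 2P − Q) − ¼ ln(1 − 2Q).
1 − 2P − Q = 0.717325, giving −½ ln(0.717325) = 0.166113.
1 − 2Q = 0.586626, giving −¼ ln(0.586626) = 0.133342.
d = 0.166113 + 0.133342 = 0.299455.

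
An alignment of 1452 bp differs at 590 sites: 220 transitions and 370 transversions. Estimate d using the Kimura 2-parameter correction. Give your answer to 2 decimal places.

0.59

P = 220/1452 ≈ 0.151515 and Q = 370/1452 ≈ 0.254821.
Under the Kimura two-parameter model, d = −½ ln(1 − 2P − Q) − ¼ ln(1 − 2Q).
1 − 2P − Q = 0.442149, giving −½ ln(0.442149) = 0.408054.
1 − 2Q = 0.490358, giving −¼ ln(0.490358) = 0.178155.
d = 0.408054 + 0.178155 = 0.586209.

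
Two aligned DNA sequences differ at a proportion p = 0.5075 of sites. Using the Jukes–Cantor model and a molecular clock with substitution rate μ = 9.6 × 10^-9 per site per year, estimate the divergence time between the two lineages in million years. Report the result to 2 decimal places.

44.10

d = −(3/4) ln(1 − 4p/3) = −0.75 ln(1 − 0.676667) = −0.75 ln(0.323333)
  = −0.75 × (-1.129073) = 0.846805 substitutions/site.
Under a molecular clock d = 2μt, so t = d/(2μ) = 0.846805 / (2 × 9.6 × 10^-9) = 44.10 million years.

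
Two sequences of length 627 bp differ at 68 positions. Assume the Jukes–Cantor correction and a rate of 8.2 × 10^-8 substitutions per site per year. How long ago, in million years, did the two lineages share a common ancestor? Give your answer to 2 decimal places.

p = 68/627 ≈ 0.108453.
d = −(3/4) ln(1 − 4p/3) = −0.75 ln(1 − 0.144604) = −0.75 ln(0.855396)
  = −0.75 × (-0.156191) = 0.117143 substitutions/site.
Under a molecular clock d = 2μt, so t = d/(2μ) = 0.117143 / (2 × 8.2 × 10^-8) = 0.71 million years.

0.71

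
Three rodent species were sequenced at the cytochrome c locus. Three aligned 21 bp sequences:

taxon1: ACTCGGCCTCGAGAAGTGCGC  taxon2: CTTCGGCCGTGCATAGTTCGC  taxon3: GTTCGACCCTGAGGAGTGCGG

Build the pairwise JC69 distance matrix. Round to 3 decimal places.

taxon1–taxon2: 8/21 sites differ → p ≈ 0.380952, d = −0.75 ln(1 − 0.507936) = 0.531860 ≈ 0.532.
taxon1–taxon3: 7/21 sites differ → p ≈ 0.333333, d = −0.75 ln(1 − 0.444444) = 0.440839 ≈ 0.441.
taxon2–taxon3: 8/21 sites differ → p ≈ 0.380952, d = −0.75 ln(1 − 0.507936) = 0.531860 ≈ 0.532.

d(taxon1,taxon2) = 0.532, d(taxon1,taxon3) = 0.441, d(taxon2,taxon3) = 0.532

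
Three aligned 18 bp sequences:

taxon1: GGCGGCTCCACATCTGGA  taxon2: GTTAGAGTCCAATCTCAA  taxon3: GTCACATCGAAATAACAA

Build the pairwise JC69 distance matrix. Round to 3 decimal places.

taxon1–taxon2: 10/18 sites differ → p ≈ 0.555556, d = −0.75 ln(1 − 0.740741) = 1.012446 ≈ 1.012.
taxon1–taxon3: 10/18 sites differ → p ≈ 0.555556, d = −0.75 ln(1 − 0.740741) = 1.012446 ≈ 1.012.
taxon2–taxon3: 8/18 sites differ → p ≈ 0.444444, d = −0.75 ln(1 − 0.592592) = 0.673455 ≈ 0.673.

d(taxon1,taxon2) = 1.012, d(taxon1,taxon3) = 1.012, d(taxon2,taxon3) = 0.673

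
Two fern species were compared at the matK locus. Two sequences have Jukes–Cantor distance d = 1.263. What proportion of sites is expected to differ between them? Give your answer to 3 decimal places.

0.611

p = (3/4)(1 − e^(−4d/3)) = 0.75 × (1 − e^(-1.684)) = 0.75 × (1 − 0.185630) = 0.610778.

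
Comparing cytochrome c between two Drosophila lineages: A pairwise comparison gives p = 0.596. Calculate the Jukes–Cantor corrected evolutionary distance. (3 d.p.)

1.187

d = −(3/4) ln(1 − 4p/3) = −0.75 ln(1 − 0.794667) = −0.75 ln(0.205333)
  = −0.75 × (-1.583122) = 1.187342 substitutions/site.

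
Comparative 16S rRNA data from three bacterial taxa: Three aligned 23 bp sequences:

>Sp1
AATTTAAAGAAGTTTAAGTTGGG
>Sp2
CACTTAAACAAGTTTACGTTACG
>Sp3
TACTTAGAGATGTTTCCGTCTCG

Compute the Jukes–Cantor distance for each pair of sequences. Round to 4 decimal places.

Sp1–Sp2: 6/23 sites differ → p ≈ 0.26087, d = −0.75 ln(1 − 0.347827) = 0.320584 ≈ 0.3206.
Sp1–Sp3: 9/23 sites differ → p ≈ 0.391304, d = −0.75 ln(1 − 0.521739) = 0.553199 ≈ 0.5532.
Sp2–Sp3: 7/23 sites differ → p ≈ 0.304348, d = −0.75 ln(1 − 0.405797) = 0.390401 ≈ 0.3904.

d(Sp1,Sp2) = 0.3206, d(Sp1,Sp3) = 0.5532, d(Sp2,Sp3) = 0.3904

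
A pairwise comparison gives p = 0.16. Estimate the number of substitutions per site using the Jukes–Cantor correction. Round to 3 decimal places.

d = −(3/4) ln(1 − 4p/3) = −0.75 ln(1 − 0.213333) = −0.75 ln(0.786667)
  = −0.75 × (-0.239950) = 0.179963 substitutions/site.

0.180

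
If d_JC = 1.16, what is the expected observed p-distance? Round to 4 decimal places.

0.5903

p = (3/4)(1 − e^(−4d/3)) = 0.75 × (1 − e^(-1.546667)) = 0.75 × (1 − 0.212957) = 0.590282.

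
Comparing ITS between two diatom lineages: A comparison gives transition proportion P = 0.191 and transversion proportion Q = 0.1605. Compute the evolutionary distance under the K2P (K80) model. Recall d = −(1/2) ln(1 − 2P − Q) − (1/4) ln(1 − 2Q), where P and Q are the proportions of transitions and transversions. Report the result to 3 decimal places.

Under the Kimura two-parameter model, d = −½ ln(1 − 2P − Q) − ¼ ln(1 − 2Q).
1 − 2P − Q = 0.4575, giving −½ ln(0.4575) = 0.390989.
1 − 2Q = 0.679, giving −¼ ln(0.679) = 0.096784.
d = 0.390989 + 0.096784 = 0.487773.

0.488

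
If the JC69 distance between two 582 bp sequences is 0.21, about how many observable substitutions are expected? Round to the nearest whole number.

Invert JC69: p = (3/4)(1 − e^(−4d/3)) = 0.75 × (1 − e^(-0.28)) = 0.75 × (1 − 0.755784) = 0.183162.
Expected differing sites = pL ≈ 0.183162 × 582 = 106.600284 ≈ 107.

107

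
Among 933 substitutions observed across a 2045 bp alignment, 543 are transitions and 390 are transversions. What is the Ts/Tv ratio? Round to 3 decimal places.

1.392

R = 543/390 = 1.392307… ≈ 1.392 (to 3 d.p.).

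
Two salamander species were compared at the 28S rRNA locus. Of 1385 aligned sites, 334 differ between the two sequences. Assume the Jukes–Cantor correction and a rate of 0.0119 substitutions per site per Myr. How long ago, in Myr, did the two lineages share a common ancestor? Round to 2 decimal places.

12.22

p = 334/1385 ≈ 0.241155.
d = −(3/4) ln(1 − 4p/3) = −0.75 ln(1 − 0.32154) = −0.75 ln(0.67846)
  = −0.75 × (-0.387930) = 0.290948 substitutions/site.
Under a molecular clock d = 2μt, so t = d/(2μ) = 0.290948 / (2 × 0.0119) = 12.22 Myr.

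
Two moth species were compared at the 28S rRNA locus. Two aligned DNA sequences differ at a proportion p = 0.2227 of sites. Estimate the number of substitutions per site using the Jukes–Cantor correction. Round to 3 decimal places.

0.264

d = −(3/4) ln(1 − 4p/3) = −0.75 ln(1 − 0.296933) = −0.75 ln(0.703067)
  = −0.75 × (-0.352303) = 0.264227 substitutions/site.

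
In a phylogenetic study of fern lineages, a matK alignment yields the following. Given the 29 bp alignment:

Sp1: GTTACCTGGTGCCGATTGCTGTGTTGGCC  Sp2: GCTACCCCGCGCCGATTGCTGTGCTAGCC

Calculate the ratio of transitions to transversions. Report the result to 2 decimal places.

Transitions are A↔G and C↔T; transversions are all other mismatches.
Transitions: 5. Transversions: 1.
R = 5/1 = 5.00.

5.00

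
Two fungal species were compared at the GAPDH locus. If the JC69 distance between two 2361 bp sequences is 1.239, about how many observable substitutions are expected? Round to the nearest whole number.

Invert JC69: p = (3/4)(1 − e^(−4d/3)) = 0.75 × (1 − e^(-1.652)) = 0.75 × (1 − 0.191666) = 0.606251.
Expected differing sites = pL ≈ 0.606251 × 2361 = 1431.358611 ≈ 1431.

1431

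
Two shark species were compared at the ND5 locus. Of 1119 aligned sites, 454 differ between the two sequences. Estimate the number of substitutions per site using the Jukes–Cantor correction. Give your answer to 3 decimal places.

0.584

p = 454/1119 ≈ 0.405719.
d = −(3/4) ln(1 − 4p/3) = −0.75 ln(1 − 0.540959) = −0.75 ln(0.459041)
  = −0.75 × (-0.778616) = 0.583962 substitutions/site.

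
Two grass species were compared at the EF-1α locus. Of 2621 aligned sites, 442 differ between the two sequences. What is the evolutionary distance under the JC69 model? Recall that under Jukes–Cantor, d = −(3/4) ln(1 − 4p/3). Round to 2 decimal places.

0.19

p = 442/2621 ≈ 0.168638.
d = −(3/4) ln(1 − 4p/3) = −0.75 ln(1 − 0.224851) = −0.75 ln(0.775149)
  = −0.75 × (-0.254700) = 0.191025 substitutions/site.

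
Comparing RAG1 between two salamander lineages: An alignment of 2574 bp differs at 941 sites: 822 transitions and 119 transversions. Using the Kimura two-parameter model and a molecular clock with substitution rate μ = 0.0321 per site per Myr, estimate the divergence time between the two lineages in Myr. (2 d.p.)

9.37

P = 822/2574 ≈ 0.319347 and Q = 119/2574 ≈ 0.046232.
Under the Kimura two-parameter model, d = −½ ln(1 − 2P − Q) − ¼ ln(1 − 2Q).
1 − 2P − Q = 0.315074, giving −½ ln(0.315074) = 0.577474.
1 − 2Q = 0.907536, giving −¼ ln(0.907536) = 0.024256.
d = 0.577474 + 0.024256 = 0.601730.
Under a molecular clock d = 2μt, so t = d/(2μ) = 0.601730 / (2 × 0.0321) = 9.37 Myr.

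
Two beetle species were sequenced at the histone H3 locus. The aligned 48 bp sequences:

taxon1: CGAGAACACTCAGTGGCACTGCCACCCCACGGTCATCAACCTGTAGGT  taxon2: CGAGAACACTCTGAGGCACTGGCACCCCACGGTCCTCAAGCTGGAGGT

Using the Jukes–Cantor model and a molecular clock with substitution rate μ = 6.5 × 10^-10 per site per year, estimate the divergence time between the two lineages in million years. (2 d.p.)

The sequences differ at 6 of 48 sites (12, 14, 22, 35, 40, 44), so p = 6/48 = 0.125.
d = −(3/4) ln(1 − 4p/3) = −0.75 ln(1 − 0.166667) = −0.75 ln(0.833333)
  = −0.75 × (-0.182322) = 0.136742 substitutions/site.
Under a molecular clock d = 2μt, so t = d/(2μ) = 0.136742 / (2 × 6.5 × 10^-10) = 105.19 million years.

105.19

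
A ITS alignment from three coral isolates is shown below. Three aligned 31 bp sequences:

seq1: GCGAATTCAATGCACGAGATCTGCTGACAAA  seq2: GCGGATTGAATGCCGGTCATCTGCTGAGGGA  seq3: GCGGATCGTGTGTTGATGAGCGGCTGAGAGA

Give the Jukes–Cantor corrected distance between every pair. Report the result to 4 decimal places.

d(seq1,seq2) = 0.3672, d(seq1,seq3) = 0.6913, d(seq2,seq3) = 0.4217

seq1–seq2: 9/31 sites differ → p ≈ 0.290323, d = −0.75 ln(1 − 0.387097) = 0.367161 ≈ 0.3672.
seq1–seq3: 14/31 sites differ → p ≈ 0.451613, d = −0.75 ln(1 − 0.602151) = 0.691262 ≈ 0.6913.
seq2–seq3: 10/31 sites differ → p ≈ 0.322581, d = −0.75 ln(1 − 0.430108) = 0.421731 ≈ 0.4217.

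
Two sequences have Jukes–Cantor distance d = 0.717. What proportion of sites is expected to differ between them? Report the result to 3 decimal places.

0.462

p = (3/4)(1 − e^(−4d/3)) = 0.75 × (1 − e^(-0.956)) = 0.75 × (1 − 0.384428) = 0.461679.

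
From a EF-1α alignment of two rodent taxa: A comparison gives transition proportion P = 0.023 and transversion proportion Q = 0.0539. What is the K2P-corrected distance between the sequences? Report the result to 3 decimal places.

0.081

Under the Kimura two-parameter model, d = −½ ln(1 − 2P − Q) − ¼ ln(1 − 2Q).
1 − 2P − Q = 0.9001, giving −½ ln(0.9001) = 0.052625.
1 − 2Q = 0.8922, giving −¼ ln(0.8922) = 0.028516.
d = 0.052625 + 0.028516 = 0.081141.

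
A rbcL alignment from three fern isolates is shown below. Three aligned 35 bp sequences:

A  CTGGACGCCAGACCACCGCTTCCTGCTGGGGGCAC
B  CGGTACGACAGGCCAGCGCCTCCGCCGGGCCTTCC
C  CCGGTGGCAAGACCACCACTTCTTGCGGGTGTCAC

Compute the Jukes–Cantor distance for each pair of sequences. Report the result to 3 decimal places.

d(A,B) = 0.572, d(A,C) = 0.315, d(B,C) = 0.782

A–B: 14/35 sites differ → p = 0.4, d = −0.75 ln(1 − 0.533333) = 0.571605 ≈ 0.572.
A–C: 9/35 sites differ → p ≈ 0.257143, d = −0.75 ln(1 − 0.342857) = 0.314890 ≈ 0.315.
B–C: 17/35 sites differ → p ≈ 0.485714, d = −0.75 ln(1 − 0.647619) = 0.782282 ≈ 0.782.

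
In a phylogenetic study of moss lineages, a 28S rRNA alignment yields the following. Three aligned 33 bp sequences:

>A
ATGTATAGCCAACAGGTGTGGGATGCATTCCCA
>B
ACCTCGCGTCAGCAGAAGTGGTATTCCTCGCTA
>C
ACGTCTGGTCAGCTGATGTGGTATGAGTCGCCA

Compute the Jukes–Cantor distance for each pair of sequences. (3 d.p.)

d(A,B) = 0.699, d(A,C) = 0.497, d(B,C) = 0.339

A–B: 15/33 sites differ → p ≈ 0.454545, d = −0.75 ln(1 − 0.60606) = 0.698667 ≈ 0.699.
A–C: 12/33 sites differ → p ≈ 0.363636, d = −0.75 ln(1 − 0.484848) = 0.497470 ≈ 0.497.
B–C: 9/33 sites differ → p ≈ 0.272727, d = −0.75 ln(1 − 0.363636) = 0.338988 ≈ 0.339.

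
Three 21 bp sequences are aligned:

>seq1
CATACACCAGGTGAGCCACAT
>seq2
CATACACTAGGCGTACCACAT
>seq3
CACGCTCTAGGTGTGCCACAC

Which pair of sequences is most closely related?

seq1 and seq2

seq1–seq2: 4/21 differ, p = 0.190, d = 0.220.
seq1–seq3: 6/21 differ, p = 0.286, d = 0.360.
seq2–seq3: 6/21 differ, p = 0.286, d = 0.360.
The smallest distance is between seq1 and seq2.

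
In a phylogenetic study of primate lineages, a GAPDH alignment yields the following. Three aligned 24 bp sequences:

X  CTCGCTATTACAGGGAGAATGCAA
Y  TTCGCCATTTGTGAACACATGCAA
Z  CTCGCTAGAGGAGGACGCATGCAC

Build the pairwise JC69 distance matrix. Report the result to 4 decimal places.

d(X,Y) = 0.6082, d(X,Z) = 0.4408, d(Y,Z) = 0.5199

X–Y: 10/24 sites differ → p ≈ 0.416667, d = −0.75 ln(1 − 0.555556) = 0.608198 ≈ 0.6082.
X–Z: 8/24 sites differ → p ≈ 0.333333, d = −0.75 ln(1 − 0.444444) = 0.440839 ≈ 0.4408.
Y–Z: 9/24 sites differ → p = 0.375, d = −0.75 ln(1 − 0.5) = 0.519860 ≈ 0.5199.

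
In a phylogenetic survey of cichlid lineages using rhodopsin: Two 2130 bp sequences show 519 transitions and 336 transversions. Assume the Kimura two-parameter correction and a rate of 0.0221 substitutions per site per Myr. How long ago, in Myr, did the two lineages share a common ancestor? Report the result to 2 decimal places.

P = 519/2130 ≈ 0.243662 and Q = 336/2130 ≈ 0.157746.
Under the Kimura two-parameter model, d = −½ ln(1 − 2P − Q) − ¼ ln(1 − 2Q).
1 − 2P − Q = 0.35493, giving −½ ln(0.35493) = 0.517917.
1 − 2Q = 0.684508, giving −¼ ln(0.684508) = 0.094764.
d = 0.517917 + 0.094764 = 0.612681.
Under a molecular clock d = 2μt, so t = d/(2μ) = 0.612681 / (2 × 0.0221) = 13.86 Myr.

13.86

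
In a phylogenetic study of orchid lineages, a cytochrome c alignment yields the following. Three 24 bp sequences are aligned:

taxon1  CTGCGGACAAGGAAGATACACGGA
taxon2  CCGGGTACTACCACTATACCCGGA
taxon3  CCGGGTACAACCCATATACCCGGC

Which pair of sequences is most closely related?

taxon2 and taxon3

taxon1–taxon2: 9/24 differ, p = 0.375, d = 0.520.
taxon1–taxon3: 9/24 differ, p = 0.375, d = 0.520.
taxon2–taxon3: 4/24 differ, p = 0.167, d = 0.188.
The smallest distance is between taxon2 and taxon3.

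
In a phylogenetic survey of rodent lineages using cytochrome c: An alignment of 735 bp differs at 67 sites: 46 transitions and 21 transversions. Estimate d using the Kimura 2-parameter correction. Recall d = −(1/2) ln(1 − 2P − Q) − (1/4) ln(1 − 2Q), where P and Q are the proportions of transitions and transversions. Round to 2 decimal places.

P = 46/735 ≈ 0.062585 and Q = 21/735 ≈ 0.028571.
Under the Kimura two-parameter model, d = −½ ln(1 − 2P − Q) − ¼ ln(1 − 2Q).
1 − 2P − Q = 0.846259, giving −½ ln(0.846259) = 0.083465.
1 − 2Q = 0.942858, giving −¼ ln(0.942858) = 0.014710.
d = 0.083465 + 0.014710 = 0.098175.

0.10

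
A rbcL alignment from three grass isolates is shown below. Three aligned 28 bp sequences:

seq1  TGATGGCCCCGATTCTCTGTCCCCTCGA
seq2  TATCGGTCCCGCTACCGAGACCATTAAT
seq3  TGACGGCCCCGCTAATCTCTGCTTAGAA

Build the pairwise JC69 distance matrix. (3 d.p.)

seq1–seq2: 15/28 sites differ → p ≈ 0.535714, d = −0.75 ln(1 − 0.714285) = 0.939570 ≈ 0.940.
seq1–seq3: 11/28 sites differ → p ≈ 0.392857, d = −0.75 ln(1 − 0.523809) = 0.556452 ≈ 0.556.
seq2–seq3: 14/28 sites differ → p = 0.5, d = −0.75 ln(1 − 0.666667) = 0.823960 ≈ 0.824.

d(seq1,seq2) = 0.940, d(seq1,seq3) = 0.556, d(seq2,seq3) = 0.824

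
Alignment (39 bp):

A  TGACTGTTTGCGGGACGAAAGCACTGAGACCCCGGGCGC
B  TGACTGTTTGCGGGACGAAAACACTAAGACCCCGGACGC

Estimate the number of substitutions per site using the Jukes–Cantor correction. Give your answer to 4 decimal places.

0.0812

The sequences differ at 3 of 39 sites (21, 26, 36), so p = 3/39 ≈ 0.076923.
d = −(3/4) ln(1 − 4p/3) = −0.75 ln(1 − 0.102564) = −0.75 ln(0.897436)
  = −0.75 × (-0.108213) = 0.081160 substitutions/site.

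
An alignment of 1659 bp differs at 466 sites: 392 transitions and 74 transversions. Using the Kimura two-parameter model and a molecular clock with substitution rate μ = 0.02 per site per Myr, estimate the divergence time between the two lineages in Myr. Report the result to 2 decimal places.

P = 392/1659 ≈ 0.236287 and Q = 74/1659 ≈ 0.044605.
Under the Kimura two-parameter model, d = −½ ln(1 − 2P − Q) − ¼ ln(1 − 2Q).
1 − 2P − Q = 0.482821, giving −½ ln(0.482821) = 0.364055.
1 − 2Q = 0.91079, giving −¼ ln(0.91079) = 0.023361.
d = 0.364055 + 0.023361 = 0.387416.
Under a molecular clock d = 2μt, so t = d/(2μ) = 0.387416 / (2 × 0.02) = 9.69 Myr.

9.69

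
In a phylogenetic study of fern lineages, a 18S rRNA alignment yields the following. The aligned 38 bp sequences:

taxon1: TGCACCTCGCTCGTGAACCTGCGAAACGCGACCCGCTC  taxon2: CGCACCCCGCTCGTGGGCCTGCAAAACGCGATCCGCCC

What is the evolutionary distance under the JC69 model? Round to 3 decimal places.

0.211

The sequences differ at 7 of 38 sites (1, 7, 16, 17, 23, 32, 37), so p = 7/38 ≈ 0.184211.
d = −(3/4) ln(1 − 4p/3) = −0.75 ln(1 − 0.245615) = −0.75 ln(0.754385)
  = −0.75 × (-0.281852) = 0.211389 substitutions/site.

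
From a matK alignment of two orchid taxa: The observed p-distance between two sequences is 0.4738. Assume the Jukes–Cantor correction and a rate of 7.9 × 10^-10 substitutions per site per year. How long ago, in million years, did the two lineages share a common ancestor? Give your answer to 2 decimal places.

474.18

d = −(3/4) ln(1 − 4p/3) = −0.75 ln(1 − 0.631733) = −0.75 ln(0.368267)
  = −0.75 × (-0.998947) = 0.749210 substitutions/site.
Under a molecular clock d = 2μt, so t = d/(2μ) = 0.749210 / (2 × 7.9 × 10^-10) = 474.18 million years.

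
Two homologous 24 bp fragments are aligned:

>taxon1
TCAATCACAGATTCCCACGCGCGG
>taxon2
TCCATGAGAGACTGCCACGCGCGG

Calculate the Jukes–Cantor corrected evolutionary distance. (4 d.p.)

0.2441

The sequences differ at 5 of 24 sites (3, 6, 8, 12, 14), so p = 5/24 ≈ 0.208333.
d = −(3/4) ln(1 − 4p/3) = −0.75 ln(1 − 0.277777) = −0.75 ln(0.722223)
  = −0.75 × (-0.325421) = 0.244066 substitutions/site.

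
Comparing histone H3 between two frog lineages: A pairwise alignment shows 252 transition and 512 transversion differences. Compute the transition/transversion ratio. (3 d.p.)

0.492

R = 252/512 = 0.492187… ≈ 0.492 (to 3 d.p.).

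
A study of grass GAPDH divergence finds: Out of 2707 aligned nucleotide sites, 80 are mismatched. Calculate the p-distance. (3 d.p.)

0.030

p = 80/2707 = 0.029553… ≈ 0.030 (to 3 d.p.).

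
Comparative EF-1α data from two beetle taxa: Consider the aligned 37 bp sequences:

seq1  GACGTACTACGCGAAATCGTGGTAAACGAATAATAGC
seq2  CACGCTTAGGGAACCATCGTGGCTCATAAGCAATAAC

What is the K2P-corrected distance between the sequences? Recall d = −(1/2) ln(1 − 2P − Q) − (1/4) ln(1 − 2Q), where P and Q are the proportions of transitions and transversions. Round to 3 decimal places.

0.932

Of 37 sites, 10 differences are transitions and 9 are transversions, so P = 10/37 ≈ 0.27027 and Q = 9/37 ≈ 0.243243.
Under the Kimura two-parameter model, d = −½ ln(1 − 2P − Q) − ¼ ln(1 − 2Q).
1 − 2P − Q = 0.216217, giving −½ ln(0.216217) = 0.765736.
1 − 2Q = 0.513514, giving −¼ ln(0.513514) = 0.166619.
d = 0.765736 + 0.166619 = 0.932355.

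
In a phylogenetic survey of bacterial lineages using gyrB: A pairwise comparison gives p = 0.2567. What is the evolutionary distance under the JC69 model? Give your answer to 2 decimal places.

d = −(3/4) ln(1 − 4p/3) = −0.75 ln(1 − 0.342267) = −0.75 ln(0.657733)
  = −0.75 × (-0.418956) = 0.314217 substitutions/site.

0.31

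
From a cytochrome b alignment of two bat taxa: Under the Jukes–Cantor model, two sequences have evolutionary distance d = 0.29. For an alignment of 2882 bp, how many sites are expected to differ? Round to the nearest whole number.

693

Invert JC69: p = (3/4)(1 − e^(−4d/3)) = 0.75 × (1 − e^(-0.386667)) = 0.75 × (1 − 0.679317) = 0.240512.
Expected differing sites = pL ≈ 0.240512 × 2882 = 693.155584 ≈ 693.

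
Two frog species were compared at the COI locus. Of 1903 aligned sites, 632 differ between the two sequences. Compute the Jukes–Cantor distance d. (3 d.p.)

p = 632/1903 ≈ 0.332107.
d = −(3/4) ln(1 − 4p/3) = −0.75 ln(1 − 0.442809) = −0.75 ln(0.557191)
  = −0.75 × (-0.584847) = 0.438635 substitutions/site.

0.439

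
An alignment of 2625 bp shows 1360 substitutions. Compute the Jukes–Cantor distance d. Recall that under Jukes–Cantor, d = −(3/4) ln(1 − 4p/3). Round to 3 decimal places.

p = 1360/2625 ≈ 0.518095.
d = −(3/4) ln(1 − 4p/3) = −0.75 ln(1 − 0.690793) = −0.75 ln(0.309207)
  = −0.75 × (-1.173744) = 0.880308 substitutions/site.

0.880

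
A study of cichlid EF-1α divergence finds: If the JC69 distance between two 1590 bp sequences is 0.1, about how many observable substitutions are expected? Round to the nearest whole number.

149

Invert JC69: p = (3/4)(1 − e^(−4d/3)) = 0.75 × (1 − e^(-0.133333)) = 0.75 × (1 − 0.875174) = 0.093620.
Expected differing sites = pL ≈ 0.093620 × 1590 = 148.8558 ≈ 149.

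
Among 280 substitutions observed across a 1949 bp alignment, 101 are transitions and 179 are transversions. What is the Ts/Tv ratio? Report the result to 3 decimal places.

R = 101/179 = 0.564245… ≈ 0.564 (to 3 d.p.).

0.564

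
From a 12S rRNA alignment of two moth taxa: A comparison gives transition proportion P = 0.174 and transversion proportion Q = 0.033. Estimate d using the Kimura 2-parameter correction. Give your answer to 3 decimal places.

Under the Kimura two-parameter model, d = −½ ln(1 − 2P − Q) − ¼ ln(1 − 2Q).
1 − 2P − Q = 0.619, giving −½ ln(0.619) = 0.239825.
1 − 2Q = 0.934, giving −¼ ln(0.934) = 0.017070.
d = 0.239825 + 0.017070 = 0.256895.

0.257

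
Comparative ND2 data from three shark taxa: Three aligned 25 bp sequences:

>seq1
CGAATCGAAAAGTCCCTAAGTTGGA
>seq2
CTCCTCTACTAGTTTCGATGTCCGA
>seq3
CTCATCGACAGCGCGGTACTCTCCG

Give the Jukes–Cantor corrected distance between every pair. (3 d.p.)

d(seq1,seq2) = 0.766, d(seq1,seq3) = 1.030, d(seq2,seq3) = 1.440

seq1–seq2: 12/25 sites differ → p = 0.48, d = −0.75 ln(1 − 0.64) = 0.766238 ≈ 0.766.
seq1–seq3: 14/25 sites differ → p = 0.56, d = −0.75 ln(1 − 0.746667) = 1.029788 ≈ 1.030.
seq2–seq3: 16/25 sites differ → p = 0.64, d = −0.75 ln(1 − 0.853333) = 1.439693 ≈ 1.440.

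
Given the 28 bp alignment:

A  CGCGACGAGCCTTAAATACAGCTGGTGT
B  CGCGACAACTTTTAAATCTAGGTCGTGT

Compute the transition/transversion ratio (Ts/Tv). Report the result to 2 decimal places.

Transitions are A↔G and C↔T; transversions are all other mismatches.
Transitions: 4. Transversions: 4.
R = 4/4 = 1.00.

1.00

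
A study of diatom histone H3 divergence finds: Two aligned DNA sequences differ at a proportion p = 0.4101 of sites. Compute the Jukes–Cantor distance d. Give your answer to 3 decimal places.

d = −(3/4) ln(1 − 4p/3) = −0.75 ln(1 − 0.5468) = −0.75 ln(0.4532)
  = −0.75 × (-0.791422) = 0.593567 substitutions/site.

0.594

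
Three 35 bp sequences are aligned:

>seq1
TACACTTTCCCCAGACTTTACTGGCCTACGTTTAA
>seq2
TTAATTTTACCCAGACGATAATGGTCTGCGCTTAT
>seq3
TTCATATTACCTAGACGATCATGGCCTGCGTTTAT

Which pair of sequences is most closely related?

seq2 and seq3

seq1–seq2: 11/35 differ, p = 0.314, d = 0.407.
seq1–seq3: 11/35 differ, p = 0.314, d = 0.407.
seq2–seq3: 6/35 differ, p = 0.171, d = 0.195.
The smallest distance is between seq2 and seq3.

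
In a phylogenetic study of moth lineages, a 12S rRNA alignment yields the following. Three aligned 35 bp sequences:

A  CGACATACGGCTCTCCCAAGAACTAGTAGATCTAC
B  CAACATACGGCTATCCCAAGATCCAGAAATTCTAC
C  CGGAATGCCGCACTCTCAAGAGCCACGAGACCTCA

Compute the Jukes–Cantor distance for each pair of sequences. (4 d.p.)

d(A,B) = 0.2326, d(A,C) = 0.5128, d(B,C) = 0.7053

A–B: 7/35 sites differ → p = 0.2, d = −0.75 ln(1 − 0.266667) = 0.232617 ≈ 0.2326.
A–C: 13/35 sites differ → p ≈ 0.371429, d = −0.75 ln(1 − 0.495239) = 0.512753 ≈ 0.5128.
B–C: 16/35 sites differ → p ≈ 0.457143, d = −0.75 ln(1 − 0.609524) = 0.705292 ≈ 0.7053.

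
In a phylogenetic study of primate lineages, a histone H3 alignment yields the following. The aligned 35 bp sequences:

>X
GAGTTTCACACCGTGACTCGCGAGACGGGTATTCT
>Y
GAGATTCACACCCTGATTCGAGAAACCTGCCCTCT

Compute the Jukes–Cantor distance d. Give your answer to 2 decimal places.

The sequences differ at 10 of 35 sites (4, 13, 17, 21, 24, 27, 28, 30, 31, 32), so p = 10/35 ≈ 0.285714.
d = −(3/4) ln(1 − 4p/3) = −0.75 ln(1 − 0.380952) = −0.75 ln(0.619048)
  = −0.75 × (-0.479572) = 0.359679 substitutions/site.

0.36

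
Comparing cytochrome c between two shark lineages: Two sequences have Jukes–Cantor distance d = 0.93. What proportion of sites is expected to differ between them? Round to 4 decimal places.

p = (3/4)(1 − e^(−4d/3)) = 0.75 × (1 − e^(-1.24)) = 0.75 × (1 − 0.289384) = 0.532962.

0.5330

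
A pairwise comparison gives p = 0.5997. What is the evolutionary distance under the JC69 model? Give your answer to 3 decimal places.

d = −(3/4) ln(1 − 4p/3) = −0.75 ln(1 − 0.7996) = −0.75 ln(0.2004)
  = −0.75 × (-1.607440) = 1.205580 substitutions/site.

1.206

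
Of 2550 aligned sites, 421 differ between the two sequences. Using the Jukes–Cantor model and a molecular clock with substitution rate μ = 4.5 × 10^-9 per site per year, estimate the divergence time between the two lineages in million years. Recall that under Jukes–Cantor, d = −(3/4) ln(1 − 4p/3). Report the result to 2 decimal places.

p = 421/2550 ≈ 0.165098.
d = −(3/4) ln(1 − 4p/3) = −0.75 ln(1 − 0.220131) = −0.75 ln(0.779869)
  = −0.75 × (-0.248629) = 0.186472 substitutions/site.
Under a molecular clock d = 2μt, so t = d/(2μ) = 0.186472 / (2 × 4.5 × 10^-9) = 20.72 million years.

20.72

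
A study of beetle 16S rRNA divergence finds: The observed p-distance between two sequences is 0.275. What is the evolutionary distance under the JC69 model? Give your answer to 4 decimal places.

d = −(3/4) ln(1 − 4p/3) = −0.75 ln(1 − 0.366667) = −0.75 ln(0.633333)
  = −0.75 × (-0.456759) = 0.342569 substitutions/site.

0.3426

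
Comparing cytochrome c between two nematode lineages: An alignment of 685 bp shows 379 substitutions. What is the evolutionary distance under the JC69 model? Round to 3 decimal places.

1.004

p = 379/685 ≈ 0.553285.
d = −(3/4) ln(1 − 4p/3) = −0.75 ln(1 − 0.737713) = −0.75 ln(0.262287)
  = −0.75 × (-1.338316) = 1.003737 substitutions/site.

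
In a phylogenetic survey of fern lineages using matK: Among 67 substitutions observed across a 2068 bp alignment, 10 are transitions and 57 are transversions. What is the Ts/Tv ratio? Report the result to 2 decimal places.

R = 10/57 = 0.175438… ≈ 0.18 (to 2 d.p.).

0.18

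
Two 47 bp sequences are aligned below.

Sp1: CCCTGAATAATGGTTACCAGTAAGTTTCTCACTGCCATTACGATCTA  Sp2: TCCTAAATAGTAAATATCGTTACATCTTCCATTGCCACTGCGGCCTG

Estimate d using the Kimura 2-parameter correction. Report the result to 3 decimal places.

Of 47 sites, 17 differences are transitions and 3 are transversions, so P = 17/47 ≈ 0.361702 and Q = 3/47 ≈ 0.06383.
Under the Kimura two-parameter model, d = −½ ln(1 − 2P − Q) − ¼ ln(1 − 2Q).
1 − 2P − Q = 0.212766, giving −½ ln(0.212766) = 0.773781.
1 − 2Q = 0.87234, giving −¼ ln(0.87234) = 0.034144.
d = 0.773781 + 0.034144 = 0.807925.

0.808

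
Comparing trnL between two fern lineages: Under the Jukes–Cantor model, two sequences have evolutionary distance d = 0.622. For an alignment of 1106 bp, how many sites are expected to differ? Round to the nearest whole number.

468

Invert JC69: p = (3/4)(1 − e^(−4d/3)) = 0.75 × (1 − e^(-0.829333)) = 0.75 × (1 − 0.436340) = 0.422745.
Expected differing sites = pL ≈ 0.422745 × 1106 = 467.55597 ≈ 468.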